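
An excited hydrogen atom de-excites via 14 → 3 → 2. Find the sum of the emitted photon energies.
3.332008 eV

The energy levels of hydrogen are E_n = -13.6057 / n² eV.

First transition (14 → 3):
ΔE₁ = |E_3 - E_14|
ΔE₁ = |-1.511744444444 - (-0.069416836735)| = 1.442327608 eV

Second transition (3 → 2):
ΔE₂ = |E_2 - E_3|
ΔE₂ = |-3.401425000000 - (-1.511744444444)| = 1.889680556 eV

Total energy released:
E_total = ΔE₁ + ΔE₂ = 1.442327608 + 1.889680556 = 3.332008 eV

Note: This equals the direct transition 14 → 2: 3.332008 eV ✓
Energy is conserved regardless of the path taken.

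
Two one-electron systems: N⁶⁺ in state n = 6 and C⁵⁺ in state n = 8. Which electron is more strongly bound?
N⁶⁺ at n = 6 (E = -18.5189 eV)

Using E_n = -13.6057 Z² / n² eV:

N⁶⁺ (Z = 7) at n = 6:
E = -13.6057 × 7² / 6² = -13.6057 × 49 / 36 = -18.5188694 eV

C⁵⁺ (Z = 6) at n = 8:
E = -13.6057 × 6² / 8² = -13.6057 × 36 / 64 = -7.6532063 eV

Since -18.5188694 eV < -7.6532063 eV,
N⁶⁺ at n = 6 is more tightly bound (requires more energy to ionize).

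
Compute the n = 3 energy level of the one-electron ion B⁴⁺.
-37.793611 eV

For hydrogen-like ions, the energy levels scale with Z²:
E_n = -13.6057 Z² / n² eV

For B⁴⁺ (Z = 5) at n = 3:
E_3 = -13.6057 × 5² / 3²
E_3 = -13.6057 × 25 / 9
E_3 = -340.1425 / 9
E_3 = -37.793611 eV

The energy is 25 times more negative than hydrogen at the same n due to the stronger nuclear charge.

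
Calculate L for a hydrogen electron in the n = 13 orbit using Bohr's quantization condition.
1.37e-33 J·s (or 13ℏ)

In the Bohr model, angular momentum is quantized:
L = nℏ

where ℏ = h/(2π) = 1.0546e-34 J·s

For n = 13:
L = 13 × 1.0546e-34 J·s
L = 1.37e-33 J·s

This can also be written as L = 13ℏ.
The angular momentum is an integer multiple of the reduced Planck constant.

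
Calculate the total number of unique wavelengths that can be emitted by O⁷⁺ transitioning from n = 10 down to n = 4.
21

The electron can occupy levels n = 4, 5, ..., 10 during de-excitation — that is m = 10 - 4 + 1 = 7 distinct levels.

The number of distinct spectral lines equals the number of ways to choose 2 of these m levels (each pair gives one possible emission transition):

Number of lines = m(m-1)/2 = 7×6/2 = 21

These correspond to all possible transitions between the 7 levels:
10 → 9, 10 → 8, 10 → 7, 10 → 6, 10 → 5, 10 → 4, 9 → 8, 9 → 7...

Each transition produces a photon with a unique energy (and thus wavelength). This count does not depend on Z.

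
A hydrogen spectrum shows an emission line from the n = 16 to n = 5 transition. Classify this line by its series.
Pfund series

The spectral series in hydrogen are named based on the final (lower) energy level:
- Lyman series: n_final = 1 (ultraviolet)
- Balmer series: n_final = 2 (visible/near-UV)
- Paschen series: n_final = 3 (infrared)
- Brackett series: n_final = 4 (infrared)
- Pfund series: n_final = 5 (far infrared)

Since this transition ends at n = 5, it belongs to the Pfund series.

For reference, this 16 → 5 line has photon energy
ΔE = 13.6057 eV × (1/5² - 1/16²) = 0.49108073438 eV,
corresponding to wavelength λ = hc/ΔE = 1239.84 eV·nm / 0.49108073438 eV = 2524.71725 nm in the far infrared region.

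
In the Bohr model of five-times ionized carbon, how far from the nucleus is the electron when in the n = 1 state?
0.0088 nm (or 0.0882 Å)

The Bohr radius formula is:
r_n = n² a₀ / Z

where a₀ = 0.0529177 nm is the Bohr radius.

For C⁵⁺ (Z = 6) at n = 1:
r_1 = 1² × 0.0529177 nm / 6
r_1 = 1 × 0.0529177 nm / 6
r_1 = 0.05292 nm / 6
r_1 = 0.0088 nm

The electron orbits at approximately 0.0088 nm from the nucleus.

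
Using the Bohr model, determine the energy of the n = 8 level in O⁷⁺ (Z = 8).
-13.606 eV

For hydrogen-like ions, the energy levels scale with Z²:
E_n = -13.6057 Z² / n² eV

For O⁷⁺ (Z = 8) at n = 8:
E_8 = -13.6057 × 8² / 8²
E_8 = -13.6057 × 64 / 64
E_8 = -870.7648 / 64
E_8 = -13.606 eV

The energy is 64 times more negative than hydrogen at the same n due to the stronger nuclear charge.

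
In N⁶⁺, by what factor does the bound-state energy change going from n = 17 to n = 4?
18.06250

Using E_n = -13.6057 Z² / n² eV with Z = 7:

E_4 = -13.6057 × 7² / 4² = -666.6793 / 16 = -41.66745625000 eV
E_17 = -13.6057 × 7² / 17² = -666.6793 / 289 = -2.30684878893 eV

The ratio is:
E_4/E_17 = (-41.66745625000) / (-2.30684878893)
E_4/E_17 = (-666.6793/16) / (-666.6793/289)
E_4/E_17 = 289/16
E_4/E_17 = 18.06250
(Note: the Z² factors cancel in the ratio.)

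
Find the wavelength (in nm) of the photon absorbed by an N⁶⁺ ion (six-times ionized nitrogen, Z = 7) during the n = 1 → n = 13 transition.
1.8708 nm

First, find the transition energy using E_n = -13.6057 Z² / n² eV:
E_1 = -13.6057 × 7² / 1² = -666.679300 eV
E_13 = -13.6057 × 7² / 13² = -3.944848 eV

Photon energy: |ΔE| = |E_13 - E_1| = 662.734452 eV

Convert to wavelength using E = hc/λ with hc = 1239.84 eV·nm:
λ = hc/E = 1239.84 eV·nm / 662.734452 eV
λ = 1.8708 nm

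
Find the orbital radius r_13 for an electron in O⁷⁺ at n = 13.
1.117887 nm (or 11.178869 Å)

The Bohr radius formula is:
r_n = n² a₀ / Z

where a₀ = 0.052917721 nm is the Bohr radius.

For O⁷⁺ (Z = 8) at n = 13:
r_13 = 13² × 0.052917721 nm / 8
r_13 = 169 × 0.052917721 nm / 8
r_13 = 8.9430948 nm / 8
r_13 = 1.117887 nm

The electron orbits at approximately 1.117887 nm from the nucleus.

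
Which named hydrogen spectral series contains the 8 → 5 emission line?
Pfund series

The spectral series in hydrogen are named based on the final (lower) energy level:
- Lyman series: n_final = 1 (ultraviolet)
- Balmer series: n_final = 2 (visible/near-UV)
- Paschen series: n_final = 3 (infrared)
- Brackett series: n_final = 4 (infrared)
- Pfund series: n_final = 5 (far infrared)

Since this transition ends at n = 5, it belongs to the Pfund series.

For reference, this 8 → 5 line has photon energy
ΔE = 13.6057 eV × (1/5² - 1/8²) = 0.33163893750 eV,
corresponding to wavelength λ = hc/ΔE = 1239.84 eV·nm / 0.33163893750 eV = 3738.52362 nm in the far infrared region.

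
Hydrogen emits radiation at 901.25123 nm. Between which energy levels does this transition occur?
n = 10 → n = 3

First, find the photon energy from the wavelength (hc = 1239.84 eV·nm):
E = hc/λ = 1239.84 eV·nm / 901.25123 nm = 1.3756874 eV

The energy levels of hydrogen satisfy E_n = -13.6057 / n² eV, so an emission n_i → n_f releases
ΔE = 13.6057 × (1/n_f² − 1/n_i²) eV.

Setting ΔE equal to the photon energy:
1/n_f² − 1/n_i² = 1.3756874 / 13.6057 = 0.10111111

Since 1/n_i² must be positive, we need 1/n_f² > 0.10111111, i.e. n_f ≤ 3. For each allowed n_f, solve n_i = (1/n_f² − 0.10111111)^(−1/2) and check whether it is a whole number:
  n_f = 1: 1/n_i² = 1.00000000 − 0.10111111 = 0.89888889 → n_i = 1.055  (not an integer) ✗
  n_f = 2: 1/n_i² = 0.25000000 − 0.10111111 = 0.14888889 → n_i = 2.592  (not an integer) ✗
  n_f = 3: 1/n_i² = 0.11111111 − 0.10111111 = 0.01000000 → n_i = 10.000  → integer, n_i = 10 ✓

Only n_f = 3 gives an integer upper level, n_i = 10.

The transition is from n = 10 to n = 3 (emission).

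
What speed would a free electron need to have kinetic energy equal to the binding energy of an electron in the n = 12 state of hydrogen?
1.823e+05 m/s (or 0.060811% of c)

The binding energy at n = 12 for hydrogen is:
E_12 = -13.6057/12² = -0.09448403 eV
|E_12| = 0.09448403 eV

Convert to Joules:
KE = 0.09448403 eV × (1.602177 × 10⁻¹⁹ J/eV) = 1.51380e-20 J

Using KE = ½mv²:
v = √(2·KE/m_e)
v = √(2 × 1.51380e-20 J / 9.10938 × 10⁻³¹ kg)
v = 1.823e+05 m/s

This is approximately 0.060811% the speed of light.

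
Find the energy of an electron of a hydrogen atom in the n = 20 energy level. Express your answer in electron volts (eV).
-0.03 eV

The energy levels of a hydrogen-like atom are given by:
E_n = -13.6057 eV / n²

For n = 20:
E_20 = -13.6057 eV / 20²
E_20 = -13.6057 eV / 400
E_20 = -0.03 eV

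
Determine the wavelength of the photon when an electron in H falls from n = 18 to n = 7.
5260.82 nm

First, find the transition energy using E_n = -13.6057 / n² eV:
E_18 = -13.6057 / 18² = -0.04199290 eV
E_7 = -13.6057 / 7² = -0.27766735 eV

Photon energy: |ΔE| = |E_7 - E_18| = 0.23567445 eV

Convert to wavelength using E = hc/λ with hc = 1239.84 eV·nm:
λ = hc/E = 1239.84 eV·nm / 0.23567445 eV
λ = 5260.82 nm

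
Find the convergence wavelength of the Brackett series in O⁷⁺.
22.7816 nm

The series limit corresponds to the transition from n = ∞ to n = 4.
This is the highest energy (shortest wavelength) transition in the Brackett series.

E_∞ = 0 eV
E_4 = -13.6057 × 8² / 4² = -54.422800 eV

Energy at series limit:
ΔE = E_∞ - E_4 = 0 - (-54.422800) = 54.422800 eV
λ = hc/E = 1239.84 eV·nm / 54.422800 eV = 22.7816 nm

This energy equals the ionization energy from the n = 4 state of O⁷⁺.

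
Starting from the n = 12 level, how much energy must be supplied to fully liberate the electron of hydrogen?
0.094 eV

The ionization energy is the energy needed to remove the electron completely (n → ∞).

For hydrogen, E_n = -13.6057 eV / n².

At n = 12: E_12 = -13.6057 / 12² = -0.094484 eV
At n = ∞: E_∞ = 0 eV

Ionization energy = E_∞ - E_12 = 0 - (-0.094484) = 0.094484 eV
Ionization energy ≈ 0.094 eV

This is also called the binding energy of the electron in state n = 12.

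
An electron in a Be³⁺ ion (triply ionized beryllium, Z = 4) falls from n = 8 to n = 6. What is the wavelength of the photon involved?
468.6506 nm

First, find the transition energy using E_n = -13.6057 Z² / n² eV:
E_8 = -13.6057 × 4² / 8² = -3.40142500 eV
E_6 = -13.6057 × 4² / 6² = -6.04697778 eV

Photon energy: |ΔE| = |E_6 - E_8| = 2.64555278 eV

Convert to wavelength using E = hc/λ with hc = 1239.84 eV·nm:
λ = hc/E = 1239.84 eV·nm / 2.64555278 eV
λ = 468.6506 nm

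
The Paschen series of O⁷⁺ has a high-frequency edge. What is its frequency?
2.3394e+16 Hz

The series limit corresponds to the transition from n = ∞ to n = 3.
This is the highest energy (shortest wavelength) transition in the Paschen series.

E_∞ = 0 eV
E_3 = -13.6057 × 8² / 3² = -96.7516444 eV

Energy at series limit:
ΔE = E_∞ - E_3 = 0 - (-96.7516444) = 96.7516444 eV
E = 96.7516444 eV × (1.602177 × 10⁻¹⁹ J/eV) = 1.550133e-17 J
f = E/h = 1.550133e-17 J / (6.62607 × 10⁻³⁴ J·s) = 2.3394e+16 Hz

This energy equals the ionization energy from the n = 3 state of O⁷⁺.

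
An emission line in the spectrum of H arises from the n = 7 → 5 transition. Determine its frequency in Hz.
6.45e+13 Hz

First, find the transition energy:
E_7 = -13.6057 / 7² = -0.277667 eV
E_5 = -13.6057 / 5² = -0.544228 eV
|ΔE| = |E_5 - E_7| = 0.266561 eV

Convert to Joules: E = 0.266561 eV × (1.602177 × 10⁻¹⁹ J/eV) = 4.2708e-20 J

Using E = hf:
f = E/h = 4.2708e-20 J / (6.62607 × 10⁻³⁴ J·s)
f = 6.45e+13 Hz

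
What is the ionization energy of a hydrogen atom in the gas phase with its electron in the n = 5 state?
0.544228 eV

The ionization energy is the energy needed to remove the electron completely (n → ∞).

For hydrogen, E_n = -13.6057 eV / n².

At n = 5: E_5 = -13.6057 / 5² = -0.544228000 eV
At n = ∞: E_∞ = 0 eV

Ionization energy = E_∞ - E_5 = 0 - (-0.544228000) = 0.544228000 eV
Ionization energy ≈ 0.544228 eV

This is also called the binding energy of the electron in state n = 5.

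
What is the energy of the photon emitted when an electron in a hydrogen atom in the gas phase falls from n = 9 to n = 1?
13.44 eV

The energy levels are E_n = -13.6057 eV / n².

Energy at n = 9: E_9 = -13.6057 / 9² = -0.16797 eV
Energy at n = 1: E_1 = -13.6057 / 1² = -13.60570 eV

For emission (electron falling to lower state), the photon energy is:
E_photon = E_9 - E_1 = |-0.16797 - (-13.60570)|
E_photon = 13.44 eV

This energy is carried away by the emitted photon.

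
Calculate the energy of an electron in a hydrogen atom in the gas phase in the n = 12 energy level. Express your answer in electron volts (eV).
-0.09 eV

The energy levels of a hydrogen-like atom are given by:
E_n = -13.6057 eV / n²

For n = 12:
E_12 = -13.6057 eV / 12²
E_12 = -13.6057 eV / 144
E_12 = -0.09 eV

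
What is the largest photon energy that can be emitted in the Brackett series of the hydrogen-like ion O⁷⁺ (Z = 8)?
54.42280 eV

The series limit corresponds to the transition from n = ∞ to n = 4.
This is the highest energy (shortest wavelength) transition in the Brackett series.

E_∞ = 0 eV
E_4 = -13.6057 × 8² / 4² = -54.42280 eV

Energy at series limit:
ΔE = E_∞ - E_4 = 0 - (-54.42280) = 54.42280 eV

This energy equals the ionization energy from the n = 4 state of O⁷⁺.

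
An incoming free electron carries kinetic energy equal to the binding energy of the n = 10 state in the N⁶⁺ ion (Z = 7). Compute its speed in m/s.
1.53e+06 m/s (or 0.5108% of c)

The binding energy at n = 10 for N⁶⁺ is:
E_10 = -13.6057 × 7²/10² = -6.666793 eV
|E_10| = 6.666793 eV

Convert to Joules:
KE = 6.666793 eV × (1.602177 × 10⁻¹⁹ J/eV) = 1.0681e-18 J

Using KE = ½mv²:
v = √(2·KE/m_e)
v = √(2 × 1.0681e-18 J / 9.10938 × 10⁻³¹ kg)
v = 1.53e+06 m/s

This is approximately 0.5108% the speed of light.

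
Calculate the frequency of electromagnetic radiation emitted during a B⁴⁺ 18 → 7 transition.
1.425e+15 Hz

First, find the transition energy:
E_18 = -13.6057 × 5² / 18² = -1.049823 eV
E_7 = -13.6057 × 5² / 7² = -6.941684 eV
|ΔE| = |E_7 - E_18| = 5.891861 eV

Convert to Joules: E = 5.891861 eV × (1.602177 × 10⁻¹⁹ J/eV) = 9.43980e-19 J

Using E = hf:
f = E/h = 9.43980e-19 J / (6.62607 × 10⁻³⁴ J·s)
f = 1.425e+15 Hz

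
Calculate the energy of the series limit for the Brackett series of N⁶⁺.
41.667456 eV

The series limit corresponds to the transition from n = ∞ to n = 4.
This is the highest energy (shortest wavelength) transition in the Brackett series.

E_∞ = 0 eV
E_4 = -13.6057 × 7² / 4² = -41.667456 eV

Energy at series limit:
ΔE = E_∞ - E_4 = 0 - (-41.667456) = 41.667456 eV

This energy equals the ionization energy from the n = 4 state of N⁶⁺.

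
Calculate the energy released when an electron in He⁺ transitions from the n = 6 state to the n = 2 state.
12.09 eV

The energy levels are E_n = -13.6057 Z² eV / n².

Energy at n = 6: E_6 = -13.6057 × 2² / 6² = -1.51174 eV
Energy at n = 2: E_2 = -13.6057 × 2² / 2² = -13.60570 eV

For emission (electron falling to lower state), the photon energy is:
E_photon = E_6 - E_2 = |-1.51174 - (-13.60570)|
E_photon = 12.09 eV

This energy is carried away by the emitted photon.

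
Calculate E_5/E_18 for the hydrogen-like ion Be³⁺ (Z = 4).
12.9600

Using E_n = -13.6057 Z² / n² eV with Z = 4:

E_5 = -13.6057 × 4² / 5² = -217.6912 / 25 = -8.7076480000 eV
E_18 = -13.6057 × 4² / 18² = -217.6912 / 324 = -0.6718864198 eV

The ratio is:
E_5/E_18 = (-8.7076480000) / (-0.6718864198)
E_5/E_18 = (-217.6912/25) / (-217.6912/324)
E_5/E_18 = 324/25
E_5/E_18 = 12.9600
(Note: the Z² factors cancel in the ratio.)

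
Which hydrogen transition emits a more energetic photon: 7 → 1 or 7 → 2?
7 → 1

Calculate the energy for each transition:

Transition 7 → 1:
ΔE₁ = |E_1 - E_7| = |-13.6057/1² - (-13.6057/7²)|
ΔE₁ = |-13.60570000000 - (-0.27766734694)| = 13.32803265 eV

Transition 7 → 2:
ΔE₂ = |E_2 - E_7| = |-13.6057/2² - (-13.6057/7²)|
ΔE₂ = |-3.40142500000 - (-0.27766734694)| = 3.12375765 eV

Since 13.32803265 eV > 3.12375765 eV, the transition 7 → 1 emits the more energetic photon.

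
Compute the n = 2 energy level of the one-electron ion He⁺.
-13.606 eV

For hydrogen-like ions, the energy levels scale with Z²:
E_n = -13.6057 Z² / n² eV

For He⁺ (Z = 2) at n = 2:
E_2 = -13.6057 × 2² / 2²
E_2 = -13.6057 × 4 / 4
E_2 = -54.4228 / 4
E_2 = -13.606 eV

The energy is 4 times more negative than hydrogen at the same n due to the stronger nuclear charge.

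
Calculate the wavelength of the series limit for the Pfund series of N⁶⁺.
46.493119 nm

The series limit corresponds to the transition from n = ∞ to n = 5.
This is the highest energy (shortest wavelength) transition in the Pfund series.

E_∞ = 0 eV
E_5 = -13.6057 × 7² / 5² = -26.66717200 eV

Energy at series limit:
ΔE = E_∞ - E_5 = 0 - (-26.66717200) = 26.66717200 eV
λ = hc/E = 1239.84 eV·nm / 26.66717200 eV = 46.493119 nm

This energy equals the ionization energy from the n = 5 state of N⁶⁺.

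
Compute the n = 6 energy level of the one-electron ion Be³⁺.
-6.046978 eV

For hydrogen-like ions, the energy levels scale with Z²:
E_n = -13.6057 Z² / n² eV

For Be³⁺ (Z = 4) at n = 6:
E_6 = -13.6057 × 4² / 6²
E_6 = -13.6057 × 16 / 36
E_6 = -217.6912 / 36
E_6 = -6.046978 eV

The energy is 16 times more negative than hydrogen at the same n due to the stronger nuclear charge.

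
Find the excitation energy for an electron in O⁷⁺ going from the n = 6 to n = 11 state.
16.991508 eV

The energy levels of a hydrogen-like atom are E_n = -13.6057 Z² eV / n².

Energy at n = 6: E_6 = -13.6057 × 8² / 6² = -24.187911111 eV
Energy at n = 11: E_11 = -13.6057 × 8² / 11² = -7.196403306 eV

The excitation energy is the difference:
ΔE = E_11 - E_6
ΔE = -7.196403306 - (-24.187911111)
ΔE = 16.991508 eV

Since this is positive, energy must be absorbed (photon absorption).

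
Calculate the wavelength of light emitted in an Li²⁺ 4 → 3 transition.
208.289 nm

First, find the transition energy using E_n = -13.6057 Z² / n² eV:
E_4 = -13.6057 × 3² / 4² = -7.6532063 eV
E_3 = -13.6057 × 3² / 3² = -13.6057000 eV

Photon energy: |ΔE| = |E_3 - E_4| = 5.9524937 eV

Convert to wavelength using E = hc/λ with hc = 1239.84 eV·nm:
λ = hc/E = 1239.84 eV·nm / 5.9524937 eV
λ = 208.289 nm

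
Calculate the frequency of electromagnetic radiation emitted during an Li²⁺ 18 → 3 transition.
3.20e+15 Hz

First, find the transition energy:
E_18 = -13.6057 × 3² / 18² = -0.377936 eV
E_3 = -13.6057 × 3² / 3² = -13.605700 eV
|ΔE| = |E_3 - E_18| = 13.227764 eV

Convert to Joules: E = 13.227764 eV × (1.602177 × 10⁻¹⁹ J/eV) = 2.1193e-18 J

Using E = hf:
f = E/h = 2.1193e-18 J / (6.62607 × 10⁻³⁴ J·s)
f = 3.20e+15 Hz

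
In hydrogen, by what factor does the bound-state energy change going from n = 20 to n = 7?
8.1633

Using E_n = -13.6057 Z² / n² eV with Z = 1:

E_7 = -13.6057 / 7² = -13.6057 / 49 = -0.2776673469 eV
E_20 = -13.6057 / 20² = -13.6057 / 400 = -0.0340142500 eV

The ratio is:
E_7/E_20 = (-0.2776673469) / (-0.0340142500)
E_7/E_20 = (-13.6057/49) / (-13.6057/400)
E_7/E_20 = 400/49
E_7/E_20 = 8.1633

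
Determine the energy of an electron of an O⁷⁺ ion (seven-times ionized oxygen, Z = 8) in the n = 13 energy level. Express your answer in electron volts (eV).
-5.152 eV

The energy levels of a hydrogen-like atom are given by:
E_n = -13.6057 Z² / n² eV  (with Z = 8 for O⁷⁺)

For n = 13:
E_13 = -13.6057 × 8² / 13²
E_13 = -13.6057 × 64 / 169
E_13 = -5.152 eV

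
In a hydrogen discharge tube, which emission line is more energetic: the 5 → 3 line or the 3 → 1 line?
3 → 1

Calculate the energy for each transition:

Transition 5 → 3:
ΔE₁ = |E_3 - E_5| = |-13.6057/3² - (-13.6057/5²)|
ΔE₁ = |-1.51174444 - (-0.54422800)| = 0.96752 eV

Transition 3 → 1:
ΔE₂ = |E_1 - E_3| = |-13.6057/1² - (-13.6057/3²)|
ΔE₂ = |-13.60570000 - (-1.51174444)| = 12.09396 eV

Since 12.09396 eV > 0.96752 eV, the transition 3 → 1 emits the more energetic photon.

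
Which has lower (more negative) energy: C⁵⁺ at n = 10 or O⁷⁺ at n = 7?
O⁷⁺ at n = 7 (E = -17.771 eV)

Using E_n = -13.6057 Z² / n² eV:

C⁵⁺ (Z = 6) at n = 10:
E = -13.6057 × 6² / 10² = -13.6057 × 36 / 100 = -4.898052 eV

O⁷⁺ (Z = 8) at n = 7:
E = -13.6057 × 8² / 7² = -13.6057 × 64 / 49 = -17.770710 eV

Since -17.770710 eV < -4.898052 eV,
O⁷⁺ at n = 7 is more tightly bound (requires more energy to ionize).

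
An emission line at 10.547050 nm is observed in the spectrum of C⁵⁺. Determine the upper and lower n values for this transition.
n = 10 → n = 2

First, find the photon energy from the wavelength (hc = 1239.84 eV·nm):
E = hc/λ = 1239.84 eV·nm / 10.547050 nm = 117.55325 eV

The energy levels of C⁵⁺ satisfy E_n = -13.6057 × 6² / n² eV, so an emission n_i → n_f releases
ΔE = 13.6057 × 6² × (1/n_f² − 1/n_i²) eV.

Setting ΔE equal to the photon energy:
1/n_f² − 1/n_i² = 117.55325 / (13.6057 × 6²) = 0.24000000

Since 1/n_i² must be positive, we need 1/n_f² > 0.24000000, i.e. n_f ≤ 2. For each allowed n_f, solve n_i = (1/n_f² − 0.24000000)^(−1/2) and check whether it is a whole number:
  n_f = 1: 1/n_i² = 1.00000000 − 0.24000000 = 0.76000000 → n_i = 1.147  (not an integer) ✗
  n_f = 2: 1/n_i² = 0.25000000 − 0.24000000 = 0.01000000 → n_i = 10.000  → integer, n_i = 10 ✓

Only n_f = 2 gives an integer upper level, n_i = 10.

The transition is from n = 10 to n = 2 (emission).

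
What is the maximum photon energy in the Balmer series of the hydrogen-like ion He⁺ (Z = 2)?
13.60570 eV

The series limit corresponds to the transition from n = ∞ to n = 2.
This is the highest energy (shortest wavelength) transition in the Balmer series.

E_∞ = 0 eV
E_2 = -13.6057 × 2² / 2² = -13.60570 eV

Energy at series limit:
ΔE = E_∞ - E_2 = 0 - (-13.60570) = 13.60570 eV

This energy equals the ionization energy from the n = 2 state of He⁺.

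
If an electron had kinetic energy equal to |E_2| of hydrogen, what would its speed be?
1.09e+06 m/s (or 0.36% of c)

The binding energy at n = 2 for hydrogen is:
E_2 = -13.6057/2² = -3.40143 eV
|E_2| = 3.40143 eV

Convert to Joules:
KE = 3.40143 eV × (1.602177 × 10⁻¹⁹ J/eV) = 5.4497e-19 J

Using KE = ½mv²:
v = √(2·KE/m_e)
v = √(2 × 5.4497e-19 J / 9.10938 × 10⁻³¹ kg)
v = 1.09e+06 m/s

This is approximately 0.36% the speed of light.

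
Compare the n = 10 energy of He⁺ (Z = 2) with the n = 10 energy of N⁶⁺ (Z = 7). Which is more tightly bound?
N⁶⁺ at n = 10 (E = -6.66679 eV)

Using E_n = -13.6057 Z² / n² eV:

He⁺ (Z = 2) at n = 10:
E = -13.6057 × 2² / 10² = -13.6057 × 4 / 100 = -0.54422800 eV

N⁶⁺ (Z = 7) at n = 10:
E = -13.6057 × 7² / 10² = -13.6057 × 49 / 100 = -6.66679300 eV

Since -6.66679300 eV < -0.54422800 eV,
N⁶⁺ at n = 10 is more tightly bound (requires more energy to ionize).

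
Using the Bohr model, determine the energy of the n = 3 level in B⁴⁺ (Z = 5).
-37.793611 eV

For hydrogen-like ions, the energy levels scale with Z²:
E_n = -13.6057 Z² / n² eV

For B⁴⁺ (Z = 5) at n = 3:
E_3 = -13.6057 × 5² / 3²
E_3 = -13.6057 × 25 / 9
E_3 = -340.1425 / 9
E_3 = -37.793611 eV

The energy is 25 times more negative than hydrogen at the same n due to the stronger nuclear charge.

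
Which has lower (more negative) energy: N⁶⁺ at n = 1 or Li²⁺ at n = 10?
N⁶⁺ at n = 1 (E = -666.679300 eV)

Using E_n = -13.6057 Z² / n² eV:

N⁶⁺ (Z = 7) at n = 1:
E = -13.6057 × 7² / 1² = -13.6057 × 49 / 1 = -666.679300000 eV

Li²⁺ (Z = 3) at n = 10:
E = -13.6057 × 3² / 10² = -13.6057 × 9 / 100 = -1.224513000 eV

Since -666.679300000 eV < -1.224513000 eV,
N⁶⁺ at n = 1 is more tightly bound (requires more energy to ionize).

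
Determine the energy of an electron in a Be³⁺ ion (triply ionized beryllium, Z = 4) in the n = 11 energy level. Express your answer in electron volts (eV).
-1.799 eV

The energy levels of a hydrogen-like atom are given by:
E_n = -13.6057 Z² / n² eV  (with Z = 4 for Be³⁺)

For n = 11:
E_11 = -13.6057 × 4² / 11²
E_11 = -13.6057 × 16 / 121
E_11 = -1.799 eV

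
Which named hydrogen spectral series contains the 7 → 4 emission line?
Brackett series

The spectral series in hydrogen are named based on the final (lower) energy level:
- Lyman series: n_final = 1 (ultraviolet)
- Balmer series: n_final = 2 (visible/near-UV)
- Paschen series: n_final = 3 (infrared)
- Brackett series: n_final = 4 (infrared)
- Pfund series: n_final = 5 (far infrared)

Since this transition ends at n = 4, it belongs to the Brackett series.

For reference, this 7 → 4 line has photon energy
ΔE = 13.6057 eV × (1/4² - 1/7²) = 0.57268890 eV,
corresponding to wavelength λ = hc/ΔE = 1239.84 eV·nm / 0.57268890 eV = 2164.95 nm in the infrared region.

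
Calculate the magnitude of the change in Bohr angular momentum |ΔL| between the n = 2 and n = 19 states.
1.793e-33 J·s (or 17ℏ)

In the Bohr model, L_n = nℏ where ℏ = 1.05457e-34 J·s.

L_19 = 19ℏ = 2.00368e-33 J·s
L_2 = 2ℏ = 2.10914e-34 J·s

ΔL = L_19 - L_2 = (19 - 2)ℏ = 17ℏ
ΔL = 17 × 1.05457e-34 J·s = 1.793e-33 J·s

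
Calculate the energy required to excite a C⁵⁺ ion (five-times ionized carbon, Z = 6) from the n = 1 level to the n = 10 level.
484.91 eV

The energy levels of a hydrogen-like atom are E_n = -13.6057 Z² eV / n².

Energy at n = 1: E_1 = -13.6057 × 6² / 1² = -489.80520 eV
Energy at n = 10: E_10 = -13.6057 × 6² / 10² = -4.89805 eV

The excitation energy is the difference:
ΔE = E_10 - E_1
ΔE = -4.89805 - (-489.80520)
ΔE = 484.91 eV

Since this is positive, energy must be absorbed (photon absorption).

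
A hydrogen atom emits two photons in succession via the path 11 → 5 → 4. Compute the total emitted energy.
0.73791 eV

The energy levels of hydrogen are E_n = -13.6057 / n² eV.

First transition (11 → 5):
ΔE₁ = |E_5 - E_11|
ΔE₁ = |-0.54422800000 - (-0.11244380165)| = 0.43178420 eV

Second transition (5 → 4):
ΔE₂ = |E_4 - E_5|
ΔE₂ = |-0.85035625000 - (-0.54422800000)| = 0.30612825 eV

Total energy released:
E_total = ΔE₁ + ΔE₂ = 0.43178420 + 0.30612825 = 0.73791 eV

Note: This equals the direct transition 11 → 4: 0.73791 eV ✓
Energy is conserved regardless of the path taken.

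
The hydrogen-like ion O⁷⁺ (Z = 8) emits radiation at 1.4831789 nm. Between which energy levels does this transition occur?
n = 5 → n = 1

First, find the photon energy from the wavelength (hc = 1239.84 eV·nm):
E = hc/λ = 1239.84 eV·nm / 1.4831789 nm = 835.93422 eV

The energy levels of O⁷⁺ satisfy E_n = -13.6057 × 8² / n² eV, so an emission n_i → n_f releases
ΔE = 13.6057 × 8² × (1/n_f² − 1/n_i²) eV.

Setting ΔE equal to the photon energy:
1/n_f² − 1/n_i² = 835.93422 / (13.6057 × 8²) = 0.96000001

Since 1/n_i² must be positive, we need 1/n_f² > 0.96000001, i.e. n_f ≤ 1. For each allowed n_f, solve n_i = (1/n_f² − 0.96000001)^(−1/2) and check whether it is a whole number:
  n_f = 1: 1/n_i² = 1.00000000 − 0.96000001 = 0.03999999 → n_i = 5.000  → integer, n_i = 5 ✓

Only n_f = 1 gives an integer upper level, n_i = 5.

The transition is from n = 5 to n = 1 (emission).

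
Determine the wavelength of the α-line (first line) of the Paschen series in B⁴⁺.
74.9841 nm

The longest wavelength corresponds to the smallest energy transition in the series.
The Paschen series has all transitions ending at n_f = 3.

For B⁴⁺ (Z = 5), the first line (α-line) is the jump from n = 4 to n = 3:
E_4 = -13.6057 × 5² / 4² = -21.258906 eV
E_3 = -13.6057 × 5² / 3² = -37.793611 eV
ΔE = E_4 - E_3 = 16.534705 eV

λ = hc/E = 1239.84 eV·nm / 16.534705 eV
λ = 74.9841 nm

This is the α-line of the Paschen series in B⁴⁺.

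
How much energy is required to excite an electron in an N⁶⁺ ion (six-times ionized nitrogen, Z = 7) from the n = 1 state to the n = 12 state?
662.050 eV

The energy levels of a hydrogen-like atom are E_n = -13.6057 Z² eV / n².

Energy at n = 1: E_1 = -13.6057 × 7² / 1² = -666.679300 eV
Energy at n = 12: E_12 = -13.6057 × 7² / 12² = -4.629717 eV

The excitation energy is the difference:
ΔE = E_12 - E_1
ΔE = -4.629717 - (-666.679300)
ΔE = 662.050 eV

Since this is positive, energy must be absorbed (photon absorption).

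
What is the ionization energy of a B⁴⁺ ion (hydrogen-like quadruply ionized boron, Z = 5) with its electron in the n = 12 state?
2.36210 eV

The ionization energy is the energy needed to remove the electron completely (n → ∞).

For a hydrogen-like ion with Z = 5, E_n = -13.6057 Z² / n² eV.

At n = 12: E_12 = -13.6057 × 5² / 12² = -2.36210069 eV
At n = ∞: E_∞ = 0 eV

Ionization energy = E_∞ - E_12 = 0 - (-2.36210069) = 2.36210069 eV
Ionization energy ≈ 2.36210 eV

This is also called the binding energy of the electron in state n = 12.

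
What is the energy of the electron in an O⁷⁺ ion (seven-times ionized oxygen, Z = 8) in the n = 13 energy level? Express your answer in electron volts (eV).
-5.1525 eV

The energy levels of a hydrogen-like atom are given by:
E_n = -13.6057 Z² / n² eV  (with Z = 8 for O⁷⁺)

For n = 13:
E_13 = -13.6057 × 8² / 13²
E_13 = -13.6057 × 64 / 169
E_13 = -5.1525 eV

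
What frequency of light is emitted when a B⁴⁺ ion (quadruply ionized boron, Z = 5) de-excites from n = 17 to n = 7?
1.39390e+15 Hz

First, find the transition energy:
E_17 = -13.6057 × 5² / 17² = -1.17696367 eV
E_7 = -13.6057 × 5² / 7² = -6.94168367 eV
|ΔE| = |E_7 - E_17| = 5.76472000 eV

Convert to Joules: E = 5.76472000 eV × (1.602177 × 10⁻¹⁹ J/eV) = 9.2361018e-19 J

Using E = hf:
f = E/h = 9.2361018e-19 J / (6.62607 × 10⁻³⁴ J·s)
f = 1.39390e+15 Hz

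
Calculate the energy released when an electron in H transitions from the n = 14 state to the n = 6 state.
0.3085 eV

The energy levels are E_n = -13.6057 eV / n².

Energy at n = 14: E_14 = -13.6057 / 14² = -0.0694168 eV
Energy at n = 6: E_6 = -13.6057 / 6² = -0.3779361 eV

For emission (electron falling to lower state), the photon energy is:
E_photon = E_14 - E_6 = |-0.0694168 - (-0.3779361)|
E_photon = 0.3085 eV

This energy is carried away by the emitted photon.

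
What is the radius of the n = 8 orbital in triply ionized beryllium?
0.84668 nm (or 8.46684 Å)

The Bohr radius formula is:
r_n = n² a₀ / Z

where a₀ = 0.05291772 nm is the Bohr radius.

For Be³⁺ (Z = 4) at n = 8:
r_8 = 8² × 0.05291772 nm / 4
r_8 = 64 × 0.05291772 nm / 4
r_8 = 3.386734 nm / 4
r_8 = 0.84668 nm

The electron orbits at approximately 0.84668 nm from the nucleus.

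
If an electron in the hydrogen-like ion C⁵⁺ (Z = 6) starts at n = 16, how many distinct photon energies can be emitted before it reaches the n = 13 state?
6

The electron can occupy levels n = 13, 14, ..., 16 during de-excitation — that is m = 16 - 13 + 1 = 4 distinct levels.

The number of distinct spectral lines equals the number of ways to choose 2 of these m levels (each pair gives one possible emission transition):

Number of lines = m(m-1)/2 = 4×3/2 = 6

These correspond to all possible transitions between the 4 levels:
16 → 15, 16 → 14, 16 → 13, 15 → 14, 15 → 13, 14 → 13

Each transition produces a photon with a unique energy (and thus wavelength). This count does not depend on Z.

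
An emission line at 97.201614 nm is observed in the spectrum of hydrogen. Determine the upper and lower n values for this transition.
n = 4 → n = 1

First, find the photon energy from the wavelength (hc = 1239.84 eV·nm):
E = hc/λ = 1239.84 eV·nm / 97.201614 nm = 12.755344 eV

The energy levels of hydrogen satisfy E_n = -13.6057 / n² eV, so an emission n_i → n_f releases
ΔE = 13.6057 × (1/n_f² − 1/n_i²) eV.

Setting ΔE equal to the photon energy:
1/n_f² − 1/n_i² = 12.755344 / 13.6057 = 0.93750002

Since 1/n_i² must be positive, we need 1/n_f² > 0.93750002, i.e. n_f ≤ 1. For each allowed n_f, solve n_i = (1/n_f² − 0.93750002)^(−1/2) and check whether it is a whole number:
  n_f = 1: 1/n_i² = 1.00000000 − 0.93750002 = 0.06249998 → n_i = 4.000  → integer, n_i = 4 ✓

Only n_f = 1 gives an integer upper level, n_i = 4.

The transition is from n = 4 to n = 1 (emission).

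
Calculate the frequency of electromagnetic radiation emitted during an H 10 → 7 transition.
3.4241e+13 Hz

First, find the transition energy:
E_10 = -13.6057 / 10² = -0.13605700 eV
E_7 = -13.6057 / 7² = -0.27766735 eV
|ΔE| = |E_7 - E_10| = 0.14161035 eV

Convert to Joules: E = 0.14161035 eV × (1.602177 × 10⁻¹⁹ J/eV) = 2.268848e-20 J

Using E = hf:
f = E/h = 2.268848e-20 J / (6.62607 × 10⁻³⁴ J·s)
f = 3.4241e+13 Hz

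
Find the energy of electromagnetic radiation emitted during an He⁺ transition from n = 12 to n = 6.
1.134 eV

The energy levels are E_n = -13.6057 Z² eV / n².

Energy at n = 12: E_12 = -13.6057 × 2² / 12² = -0.377936 eV
Energy at n = 6: E_6 = -13.6057 × 2² / 6² = -1.511744 eV

For emission (electron falling to lower state), the photon energy is:
E_photon = E_12 - E_6 = |-0.377936 - (-1.511744)|
E_photon = 1.134 eV

This energy is carried away by the emitted photon.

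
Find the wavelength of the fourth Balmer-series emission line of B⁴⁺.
16.4028 nm

The lines of a series are numbered from the longest wavelength (smallest ΔE) outward; the fourth line is the transition from n = n_f + 4 to n_f.
The Balmer series has all transitions ending at n_f = 2.

For B⁴⁺ (Z = 5), the fourth line (δ-line) is the jump from n = 6 to n = 2:
E_6 = -13.6057 × 5² / 6² = -9.448403 eV
E_2 = -13.6057 × 5² / 2² = -85.035625 eV
ΔE = E_6 - E_2 = 75.587222 eV

λ = hc/E = 1239.84 eV·nm / 75.587222 eV
λ = 16.4028 nm

This is the δ-line of the Balmer series in B⁴⁺.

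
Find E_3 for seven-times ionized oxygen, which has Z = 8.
-96.751644 eV

For hydrogen-like ions, the energy levels scale with Z²:
E_n = -13.6057 Z² / n² eV

For O⁷⁺ (Z = 8) at n = 3:
E_3 = -13.6057 × 8² / 3²
E_3 = -13.6057 × 64 / 9
E_3 = -870.7648 / 9
E_3 = -96.751644 eV

The energy is 64 times more negative than hydrogen at the same n due to the stronger nuclear charge.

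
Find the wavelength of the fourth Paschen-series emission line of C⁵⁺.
27.91 nm

The lines of a series are numbered from the longest wavelength (smallest ΔE) outward; the fourth line is the transition from n = n_f + 4 to n_f.
The Paschen series has all transitions ending at n_f = 3.

For C⁵⁺ (Z = 6), the fourth line (δ-line) is the jump from n = 7 to n = 3:
E_7 = -13.6057 × 6² / 7² = -9.9960 eV
E_3 = -13.6057 × 6² / 3² = -54.4228 eV
ΔE = E_7 - E_3 = 44.4268 eV

λ = hc/E = 1239.84 eV·nm / 44.4268 eV
λ = 27.91 nm

This is the δ-line of the Paschen series in C⁵⁺.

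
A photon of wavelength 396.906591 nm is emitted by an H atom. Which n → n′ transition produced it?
n = 7 → n = 2

First, find the photon energy from the wavelength (hc = 1239.84 eV·nm):
E = hc/λ = 1239.84 eV·nm / 396.906591 nm = 3.1237577 eV

The energy levels of hydrogen satisfy E_n = -13.6057 / n² eV, so an emission n_i → n_f releases
ΔE = 13.6057 × (1/n_f² − 1/n_i²) eV.

Setting ΔE equal to the photon energy:
1/n_f² − 1/n_i² = 3.1237577 / 13.6057 = 0.22959184

Since 1/n_i² must be positive, we need 1/n_f² > 0.22959184, i.e. n_f ≤ 2. For each allowed n_f, solve n_i = (1/n_f² − 0.22959184)^(−1/2) and check whether it is a whole number:
  n_f = 1: 1/n_i² = 1.00000000 − 0.22959184 = 0.77040816 → n_i = 1.139  (not an integer) ✗
  n_f = 2: 1/n_i² = 0.25000000 − 0.22959184 = 0.02040816 → n_i = 7.000  → integer, n_i = 7 ✓

Only n_f = 2 gives an integer upper level, n_i = 7.

The transition is from n = 7 to n = 2 (emission).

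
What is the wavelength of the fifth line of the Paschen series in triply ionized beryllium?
59.64645 nm

The lines of a series are numbered from the longest wavelength (smallest ΔE) outward; the fifth line is the transition from n = n_f + 5 to n_f.
The Paschen series has all transitions ending at n_f = 3.

For Be³⁺ (Z = 4), the fifth line (ε-line) is the jump from n = 8 to n = 3:
E_8 = -13.6057 × 4² / 8² = -3.4014250 eV
E_3 = -13.6057 × 4² / 3² = -24.1879111 eV
ΔE = E_8 - E_3 = 20.7864861 eV

λ = hc/E = 1239.84 eV·nm / 20.7864861 eV
λ = 59.64645 nm

This is the ε-line of the Paschen series in Be³⁺.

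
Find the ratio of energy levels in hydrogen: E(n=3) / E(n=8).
7.111111

Using E_n = -13.6057 Z² / n² eV with Z = 1:

E_3 = -13.6057 / 3² = -13.6057 / 9 = -1.511744444444 eV
E_8 = -13.6057 / 8² = -13.6057 / 64 = -0.212589062500 eV

The ratio is:
E_3/E_8 = (-1.511744444444) / (-0.212589062500)
E_3/E_8 = (-13.6057/9) / (-13.6057/64)
E_3/E_8 = 64/9
E_3/E_8 = 7.111111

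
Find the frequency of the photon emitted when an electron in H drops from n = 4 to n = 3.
1.5992e+14 Hz

First, find the transition energy:
E_4 = -13.6057 / 4² = -0.85035625 eV
E_3 = -13.6057 / 3² = -1.51174444 eV
|ΔE| = |E_3 - E_4| = 0.66138819 eV

Convert to Joules: E = 0.66138819 eV × (1.602177 × 10⁻¹⁹ J/eV) = 1.059661e-19 J

Using E = hf:
f = E/h = 1.059661e-19 J / (6.62607 × 10⁻³⁴ J·s)
f = 1.5992e+14 Hz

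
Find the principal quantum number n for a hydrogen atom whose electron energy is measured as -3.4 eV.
n = 2

The exact energy levels follow E_n = -13.6057 eV / n².

The measured value (-3.4 eV) is reported to only 2 significant figures, so we must test candidate n values and see which one matches to that precision.

Candidate energies:
  n = 1:  E = -13.6057/1² = -13.60570 eV
  n = 2:  E = -13.6057/2² = -3.40143 eV  ← matches
  n = 3:  E = -13.6057/3² = -1.51174 eV
  n = 4:  E = -13.6057/4² = -0.85036 eV

Checking against the measurement of -3.4 eV (2 sig figs), only n = 2 agrees:
E_2 = -3.40143 eV, which rounds to -3.4 eV ✓

Therefore n = 2.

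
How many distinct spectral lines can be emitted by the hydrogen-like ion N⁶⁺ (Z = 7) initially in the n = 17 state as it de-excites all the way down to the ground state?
136

The electron can occupy levels n = 1, 2, ..., 17 during de-excitation — that is m = 17 - 1 + 1 = 17 distinct levels.

The number of distinct spectral lines equals the number of ways to choose 2 of these m levels (each pair gives one possible emission transition):

Number of lines = m(m-1)/2 = 17×16/2 = 136

These correspond to all possible transitions between the 17 levels:
17 → 16, 17 → 15, 17 → 14, 17 → 13, 17 → 12, 17 → 11, 17 → 10, 17 → 9...

Each transition produces a photon with a unique energy (and thus wavelength). This count does not depend on Z.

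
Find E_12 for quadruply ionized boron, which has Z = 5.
-2.362101 eV

For hydrogen-like ions, the energy levels scale with Z²:
E_n = -13.6057 Z² / n² eV

For B⁴⁺ (Z = 5) at n = 12:
E_12 = -13.6057 × 5² / 12²
E_12 = -13.6057 × 25 / 144
E_12 = -340.1425 / 144
E_12 = -2.362101 eV

The energy is 25 times more negative than hydrogen at the same n due to the stronger nuclear charge.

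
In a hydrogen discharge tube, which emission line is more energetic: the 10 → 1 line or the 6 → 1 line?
10 → 1

Calculate the energy for each transition:

Transition 10 → 1:
ΔE₁ = |E_1 - E_10| = |-13.6057/1² - (-13.6057/10²)|
ΔE₁ = |-13.60570000000 - (-0.13605700000)| = 13.46964300 eV

Transition 6 → 1:
ΔE₂ = |E_1 - E_6| = |-13.6057/1² - (-13.6057/6²)|
ΔE₂ = |-13.60570000000 - (-0.37793611111)| = 13.22776389 eV

Since 13.46964300 eV > 13.22776389 eV, the transition 10 → 1 emits the more energetic photon.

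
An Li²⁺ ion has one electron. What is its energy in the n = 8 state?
-1.91 eV

For hydrogen-like ions, the energy levels scale with Z²:
E_n = -13.6057 Z² / n² eV

For Li²⁺ (Z = 3) at n = 8:
E_8 = -13.6057 × 3² / 8²
E_8 = -13.6057 × 9 / 64
E_8 = -122.4513 / 64
E_8 = -1.91 eV

The energy is 9 times more negative than hydrogen at the same n due to the stronger nuclear charge.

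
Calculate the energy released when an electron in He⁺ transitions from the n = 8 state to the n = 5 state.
1.33 eV

The energy levels are E_n = -13.6057 Z² eV / n².

Energy at n = 8: E_8 = -13.6057 × 2² / 8² = -0.85036 eV
Energy at n = 5: E_5 = -13.6057 × 2² / 5² = -2.17691 eV

For emission (electron falling to lower state), the photon energy is:
E_photon = E_8 - E_5 = |-0.85036 - (-2.17691)|
E_photon = 1.33 eV

This energy is carried away by the emitted photon.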